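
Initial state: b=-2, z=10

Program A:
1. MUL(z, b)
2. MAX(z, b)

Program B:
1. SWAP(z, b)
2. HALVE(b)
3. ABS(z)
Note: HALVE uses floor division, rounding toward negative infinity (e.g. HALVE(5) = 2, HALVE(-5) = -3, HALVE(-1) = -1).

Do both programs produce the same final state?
No

Program A final state: b=-2, z=-2
Program B final state: b=5, z=2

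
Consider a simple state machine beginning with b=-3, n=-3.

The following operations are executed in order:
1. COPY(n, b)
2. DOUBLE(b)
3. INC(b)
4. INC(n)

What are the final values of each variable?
{b: -5, n: -2}

Step-by-step execution:
Initial: b=-3, n=-3
After step 1 (COPY(n, b)): b=-3, n=-3
After step 2 (DOUBLE(b)): b=-6, n=-3
After step 3 (INC(b)): b=-5, n=-3
After step 4 (INC(n)): b=-5, n=-2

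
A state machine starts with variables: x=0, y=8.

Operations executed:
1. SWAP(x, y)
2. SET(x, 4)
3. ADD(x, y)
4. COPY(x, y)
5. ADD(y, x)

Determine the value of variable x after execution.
x = 0

Tracing execution:
Step 1: SWAP(x, y) → x = 8
Step 2: SET(x, 4) → x = 4
Step 3: ADD(x, y) → x = 4
Step 4: COPY(x, y) → x = 0
Step 5: ADD(y, x) → x = 0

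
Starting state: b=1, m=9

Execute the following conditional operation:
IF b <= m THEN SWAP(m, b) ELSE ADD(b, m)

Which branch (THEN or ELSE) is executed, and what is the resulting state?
Branch: THEN, Final state: b=9, m=1

Evaluating condition: b <= m
b = 1, m = 9
Condition is True, so THEN branch executes
After SWAP(m, b): b=9, m=1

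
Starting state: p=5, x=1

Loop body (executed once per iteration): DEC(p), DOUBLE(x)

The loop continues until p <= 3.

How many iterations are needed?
2

Tracing iterations:
Initial: p=5, x=1
After iteration 1: p=4, x=2
After iteration 2: p=3, x=4
p <= 3 now holds, so the loop exits after 2 iterations.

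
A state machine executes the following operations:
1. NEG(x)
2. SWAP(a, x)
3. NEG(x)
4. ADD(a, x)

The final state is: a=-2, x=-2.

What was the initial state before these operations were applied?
a=2, x=0

Working backwards:
Final state: a=-2, x=-2
Before step 4 (ADD(a, x)): a=0, x=-2
Before step 3 (NEG(x)): a=0, x=2
Before step 2 (SWAP(a, x)): a=2, x=0
Before step 1 (NEG(x)): a=2, x=0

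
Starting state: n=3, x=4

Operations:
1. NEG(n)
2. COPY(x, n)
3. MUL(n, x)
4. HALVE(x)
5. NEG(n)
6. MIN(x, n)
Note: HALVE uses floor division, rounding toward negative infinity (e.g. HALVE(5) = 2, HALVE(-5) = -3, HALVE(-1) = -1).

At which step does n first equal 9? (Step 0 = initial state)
Step 3

Tracing n:
Initial: n = 3
After step 1: n = -3
After step 2: n = -3
After step 3: n = 9 ← first occurrence
After step 4: n = 9
After step 5: n = -9
After step 6: n = -9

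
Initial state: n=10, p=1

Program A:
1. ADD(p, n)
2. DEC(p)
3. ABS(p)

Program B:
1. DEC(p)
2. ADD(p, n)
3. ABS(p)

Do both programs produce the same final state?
Yes

Program A final state: n=10, p=10
Program B final state: n=10, p=10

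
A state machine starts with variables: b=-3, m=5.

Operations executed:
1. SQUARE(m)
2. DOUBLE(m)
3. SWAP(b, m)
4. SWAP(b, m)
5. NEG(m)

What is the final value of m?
m = -50

Tracing execution:
Step 1: SQUARE(m) → m = 25
Step 2: DOUBLE(m) → m = 50
Step 3: SWAP(b, m) → m = -3
Step 4: SWAP(b, m) → m = 50
Step 5: NEG(m) → m = -50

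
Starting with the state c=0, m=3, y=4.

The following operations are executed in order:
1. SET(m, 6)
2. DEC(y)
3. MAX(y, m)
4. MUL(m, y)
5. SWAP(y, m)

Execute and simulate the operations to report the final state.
{c: 0, m: 6, y: 36}

Step-by-step execution:
Initial: c=0, m=3, y=4
After step 1 (SET(m, 6)): c=0, m=6, y=4
After step 2 (DEC(y)): c=0, m=6, y=3
After step 3 (MAX(y, m)): c=0, m=6, y=6
After step 4 (MUL(m, y)): c=0, m=36, y=6
After step 5 (SWAP(y, m)): c=0, m=6, y=36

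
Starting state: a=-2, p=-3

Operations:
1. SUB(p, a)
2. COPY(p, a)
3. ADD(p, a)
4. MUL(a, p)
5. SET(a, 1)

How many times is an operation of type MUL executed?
1

Counting MUL operations:
Step 4: MUL(a, p) ← MUL
Total: 1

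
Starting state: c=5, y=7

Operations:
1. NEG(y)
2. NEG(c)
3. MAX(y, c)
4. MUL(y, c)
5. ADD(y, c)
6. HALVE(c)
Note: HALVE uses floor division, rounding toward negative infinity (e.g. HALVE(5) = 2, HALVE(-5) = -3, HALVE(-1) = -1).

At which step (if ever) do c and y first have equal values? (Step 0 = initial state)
Step 3

c and y first become equal after step 3.

Comparing values at each step:
Initial: c=5, y=7
After step 1: c=5, y=-7
After step 2: c=-5, y=-7
After step 3: c=-5, y=-5 ← equal!
After step 4: c=-5, y=25
After step 5: c=-5, y=20
After step 6: c=-3, y=20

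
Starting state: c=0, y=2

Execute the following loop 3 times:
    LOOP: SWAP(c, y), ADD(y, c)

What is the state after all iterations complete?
c=4, y=6

Iteration trace:
Start: c=0, y=2
After iteration 1: c=2, y=2
After iteration 2: c=2, y=4
After iteration 3: c=4, y=6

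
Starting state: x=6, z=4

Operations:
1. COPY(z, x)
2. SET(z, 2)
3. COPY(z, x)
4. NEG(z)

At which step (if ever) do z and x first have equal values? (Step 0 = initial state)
Step 1

z and x first become equal after step 1.

Comparing values at each step:
Initial: z=4, x=6
After step 1: z=6, x=6 ← equal!
After step 2: z=2, x=6
After step 3: z=6, x=6 ← equal!
After step 4: z=-6, x=6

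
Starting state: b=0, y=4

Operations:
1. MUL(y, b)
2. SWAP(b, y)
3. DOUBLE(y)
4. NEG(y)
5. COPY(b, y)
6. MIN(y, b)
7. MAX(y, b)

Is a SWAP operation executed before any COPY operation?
Yes

First SWAP: step 2
First COPY: step 5
Since 2 < 5, SWAP comes first.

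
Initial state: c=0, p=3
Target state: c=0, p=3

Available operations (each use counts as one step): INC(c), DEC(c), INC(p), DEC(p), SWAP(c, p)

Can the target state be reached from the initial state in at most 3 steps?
Yes

Path (0 steps): 0 steps (already at target)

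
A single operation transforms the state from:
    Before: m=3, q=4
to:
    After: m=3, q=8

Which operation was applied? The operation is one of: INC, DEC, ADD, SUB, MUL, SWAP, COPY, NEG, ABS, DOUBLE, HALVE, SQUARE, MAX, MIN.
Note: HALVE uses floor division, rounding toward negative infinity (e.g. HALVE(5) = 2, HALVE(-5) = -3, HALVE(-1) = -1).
DOUBLE(q)

Analyzing the change:
Before: m=3, q=4
After: m=3, q=8
Variable q changed from 4 to 8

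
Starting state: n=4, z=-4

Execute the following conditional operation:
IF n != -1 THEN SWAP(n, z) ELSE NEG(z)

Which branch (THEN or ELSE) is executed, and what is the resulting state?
Branch: THEN, Final state: n=-4, z=4

Evaluating condition: n != -1
n = 4
Condition is True, so THEN branch executes
After SWAP(n, z): n=-4, z=4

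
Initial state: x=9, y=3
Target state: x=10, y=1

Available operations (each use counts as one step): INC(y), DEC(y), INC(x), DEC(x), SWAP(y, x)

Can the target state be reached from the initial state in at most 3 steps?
Yes

Path (3 steps): DEC(y) → DEC(y) → INC(x)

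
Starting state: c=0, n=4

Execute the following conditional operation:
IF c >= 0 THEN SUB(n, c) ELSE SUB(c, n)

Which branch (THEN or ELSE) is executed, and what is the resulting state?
Branch: THEN, Final state: c=0, n=4

Evaluating condition: c >= 0
c = 0
Condition is True, so THEN branch executes
After SUB(n, c): c=0, n=4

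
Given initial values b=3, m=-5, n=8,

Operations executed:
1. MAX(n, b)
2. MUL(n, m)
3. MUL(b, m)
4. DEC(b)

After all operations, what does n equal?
n = -40

Tracing execution:
Step 1: MAX(n, b) → n = 8
Step 2: MUL(n, m) → n = -40
Step 3: MUL(b, m) → n = -40
Step 4: DEC(b) → n = -40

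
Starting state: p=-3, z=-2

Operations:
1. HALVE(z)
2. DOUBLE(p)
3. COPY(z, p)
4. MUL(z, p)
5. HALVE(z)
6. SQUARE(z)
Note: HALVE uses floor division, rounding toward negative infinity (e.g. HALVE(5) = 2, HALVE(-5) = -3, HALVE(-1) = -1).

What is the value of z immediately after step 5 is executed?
z = 18

Tracing z through execution:
Initial: z = -2
After step 1 (HALVE(z)): z = -1
After step 2 (DOUBLE(p)): z = -1
After step 3 (COPY(z, p)): z = -6
After step 4 (MUL(z, p)): z = 36
After step 5 (HALVE(z)): z = 18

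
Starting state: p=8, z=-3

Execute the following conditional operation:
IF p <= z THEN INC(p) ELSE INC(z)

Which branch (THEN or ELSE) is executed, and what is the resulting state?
Branch: ELSE, Final state: p=8, z=-2

Evaluating condition: p <= z
p = 8, z = -3
Condition is False, so ELSE branch executes
After INC(z): p=8, z=-2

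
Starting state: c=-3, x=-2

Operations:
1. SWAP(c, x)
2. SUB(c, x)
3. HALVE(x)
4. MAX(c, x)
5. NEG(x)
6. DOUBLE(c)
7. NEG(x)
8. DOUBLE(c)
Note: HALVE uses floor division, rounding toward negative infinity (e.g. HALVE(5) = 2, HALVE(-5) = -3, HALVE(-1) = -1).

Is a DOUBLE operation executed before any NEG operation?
No

First DOUBLE: step 6
First NEG: step 5
Since 6 > 5, NEG comes first.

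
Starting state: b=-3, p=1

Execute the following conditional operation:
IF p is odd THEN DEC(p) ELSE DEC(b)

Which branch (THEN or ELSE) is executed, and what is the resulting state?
Branch: THEN, Final state: b=-3, p=0

Evaluating condition: p is odd
Condition is True, so THEN branch executes
After DEC(p): b=-3, p=0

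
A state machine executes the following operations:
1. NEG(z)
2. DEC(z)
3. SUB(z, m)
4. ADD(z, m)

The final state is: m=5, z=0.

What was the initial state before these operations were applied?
m=5, z=-1

Working backwards:
Final state: m=5, z=0
Before step 4 (ADD(z, m)): m=5, z=-5
Before step 3 (SUB(z, m)): m=5, z=0
Before step 2 (DEC(z)): m=5, z=1
Before step 1 (NEG(z)): m=5, z=-1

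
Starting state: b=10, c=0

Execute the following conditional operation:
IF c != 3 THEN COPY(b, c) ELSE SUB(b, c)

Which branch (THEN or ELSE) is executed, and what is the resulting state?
Branch: THEN, Final state: b=0, c=0

Evaluating condition: c != 3
c = 0
Condition is True, so THEN branch executes
After COPY(b, c): b=0, c=0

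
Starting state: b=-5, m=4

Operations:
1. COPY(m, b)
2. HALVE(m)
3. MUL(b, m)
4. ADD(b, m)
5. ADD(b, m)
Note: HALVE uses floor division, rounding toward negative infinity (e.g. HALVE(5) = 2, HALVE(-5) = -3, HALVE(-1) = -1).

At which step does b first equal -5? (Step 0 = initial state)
Step 0

Tracing b:
Initial: b = -5 ← first occurrence
After step 1: b = -5
After step 2: b = -5
After step 3: b = 15
After step 4: b = 12
After step 5: b = 9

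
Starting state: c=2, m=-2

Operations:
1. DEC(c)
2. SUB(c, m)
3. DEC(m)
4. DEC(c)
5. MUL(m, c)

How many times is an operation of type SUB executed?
1

Counting SUB operations:
Step 2: SUB(c, m) ← SUB
Total: 1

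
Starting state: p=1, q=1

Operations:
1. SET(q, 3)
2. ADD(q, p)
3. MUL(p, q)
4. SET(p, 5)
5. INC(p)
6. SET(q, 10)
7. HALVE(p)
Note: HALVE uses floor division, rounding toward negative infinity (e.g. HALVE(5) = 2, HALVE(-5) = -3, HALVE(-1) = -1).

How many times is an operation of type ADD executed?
1

Counting ADD operations:
Step 2: ADD(q, p) ← ADD
Total: 1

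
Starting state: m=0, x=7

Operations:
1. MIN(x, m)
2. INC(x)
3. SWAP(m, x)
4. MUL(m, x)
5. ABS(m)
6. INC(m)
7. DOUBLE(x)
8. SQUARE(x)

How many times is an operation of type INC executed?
2

Counting INC operations:
Step 2: INC(x) ← INC
Step 6: INC(m) ← INC
Total: 2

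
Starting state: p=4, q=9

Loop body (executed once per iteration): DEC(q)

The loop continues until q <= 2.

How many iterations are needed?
7

Tracing iterations:
Initial: p=4, q=9
After iteration 1: p=4, q=8
After iteration 2: p=4, q=7
After iteration 3: p=4, q=6
After iteration 4: p=4, q=5
After iteration 5: p=4, q=4
After iteration 6: p=4, q=3
After iteration 7: p=4, q=2
q <= 2 now holds, so the loop exits after 7 iterations.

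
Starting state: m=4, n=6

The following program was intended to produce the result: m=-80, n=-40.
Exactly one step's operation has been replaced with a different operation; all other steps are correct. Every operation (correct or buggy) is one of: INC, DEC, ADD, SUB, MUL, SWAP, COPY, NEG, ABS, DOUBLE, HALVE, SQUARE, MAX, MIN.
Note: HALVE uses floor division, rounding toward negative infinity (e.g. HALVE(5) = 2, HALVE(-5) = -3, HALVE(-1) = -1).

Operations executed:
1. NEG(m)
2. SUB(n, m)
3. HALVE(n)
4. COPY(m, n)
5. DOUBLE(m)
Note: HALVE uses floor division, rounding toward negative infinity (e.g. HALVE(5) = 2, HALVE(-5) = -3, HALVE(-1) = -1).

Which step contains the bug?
Step 3

Trace with buggy code:
Initial: m=4, n=6
After step 1: m=-4, n=6
After step 2: m=-4, n=10
After step 3: m=-4, n=5
After step 4: m=5, n=5
After step 5: m=10, n=5
Actual final m=10, n=5 ≠ expected m=-80, n=-40.
Step 3 is the only position where a single-operation replacement can produce the expected result.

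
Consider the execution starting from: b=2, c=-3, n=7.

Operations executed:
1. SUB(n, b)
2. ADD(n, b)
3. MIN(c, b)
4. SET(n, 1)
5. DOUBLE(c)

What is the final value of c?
c = -6

Tracing execution:
Step 1: SUB(n, b) → c = -3
Step 2: ADD(n, b) → c = -3
Step 3: MIN(c, b) → c = -3
Step 4: SET(n, 1) → c = -3
Step 5: DOUBLE(c) → c = -6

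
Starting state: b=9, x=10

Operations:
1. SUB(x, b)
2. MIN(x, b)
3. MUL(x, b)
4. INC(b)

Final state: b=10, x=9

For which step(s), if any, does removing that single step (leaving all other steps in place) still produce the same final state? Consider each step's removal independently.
Step(s) 2

Testing removal of each single step:
Without step 1: final = b=10, x=81 (different)
Without step 2: final = b=10, x=9 (same)
Without step 3: final = b=10, x=1 (different)
Without step 4: final = b=9, x=9 (different)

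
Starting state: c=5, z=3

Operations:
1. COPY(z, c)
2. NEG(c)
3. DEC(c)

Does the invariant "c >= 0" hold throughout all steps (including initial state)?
No, violated after step 2

The invariant is violated after step 2.

State at each step:
Initial: c=5, z=3
After step 1: c=5, z=5
After step 2: c=-5, z=5
After step 3: c=-6, z=5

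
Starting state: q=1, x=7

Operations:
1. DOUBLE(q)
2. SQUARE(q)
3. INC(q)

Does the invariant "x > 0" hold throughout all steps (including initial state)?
Yes

The invariant holds at every step.

State at each step:
Initial: q=1, x=7
After step 1: q=2, x=7
After step 2: q=4, x=7
After step 3: q=5, x=7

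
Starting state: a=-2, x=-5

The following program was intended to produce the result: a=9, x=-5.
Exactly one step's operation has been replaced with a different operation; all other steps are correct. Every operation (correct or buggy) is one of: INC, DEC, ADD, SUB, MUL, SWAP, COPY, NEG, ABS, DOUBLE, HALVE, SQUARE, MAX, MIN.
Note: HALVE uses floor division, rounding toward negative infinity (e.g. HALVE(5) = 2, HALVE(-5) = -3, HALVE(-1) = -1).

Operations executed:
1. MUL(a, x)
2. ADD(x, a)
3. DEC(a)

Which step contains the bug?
Step 2

Trace with buggy code:
Initial: a=-2, x=-5
After step 1: a=10, x=-5
After step 2: a=10, x=5
After step 3: a=9, x=5
Actual final a=9, x=5 ≠ expected a=9, x=-5.
Step 2 is the only position where a single-operation replacement can produce the expected result.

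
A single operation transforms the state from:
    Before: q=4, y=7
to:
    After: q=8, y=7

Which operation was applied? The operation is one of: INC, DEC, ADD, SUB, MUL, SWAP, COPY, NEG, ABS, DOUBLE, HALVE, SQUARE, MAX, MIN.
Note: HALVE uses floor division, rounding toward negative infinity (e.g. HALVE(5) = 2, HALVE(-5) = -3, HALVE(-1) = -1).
DOUBLE(q)

Analyzing the change:
Before: q=4, y=7
After: q=8, y=7
Variable q changed from 4 to 8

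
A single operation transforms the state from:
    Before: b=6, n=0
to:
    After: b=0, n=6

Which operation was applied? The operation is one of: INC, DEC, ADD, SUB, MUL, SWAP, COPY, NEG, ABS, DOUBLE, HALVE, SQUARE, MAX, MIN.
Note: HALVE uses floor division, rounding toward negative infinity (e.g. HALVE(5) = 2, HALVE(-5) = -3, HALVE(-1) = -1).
SWAP(n, b)

Analyzing the change:
Before: b=6, n=0
After: b=0, n=6
Variable n changed from 0 to 6
Variable b changed from 6 to 0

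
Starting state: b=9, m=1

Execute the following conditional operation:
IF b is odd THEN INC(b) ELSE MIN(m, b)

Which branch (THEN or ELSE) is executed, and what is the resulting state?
Branch: THEN, Final state: b=10, m=1

Evaluating condition: b is odd
Condition is True, so THEN branch executes
After INC(b): b=10, m=1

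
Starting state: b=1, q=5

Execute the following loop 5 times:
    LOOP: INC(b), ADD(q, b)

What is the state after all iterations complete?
b=6, q=25

Iteration trace:
Start: b=1, q=5
After iteration 1: b=2, q=7
After iteration 2: b=3, q=10
After iteration 3: b=4, q=14
After iteration 4: b=5, q=19
After iteration 5: b=6, q=25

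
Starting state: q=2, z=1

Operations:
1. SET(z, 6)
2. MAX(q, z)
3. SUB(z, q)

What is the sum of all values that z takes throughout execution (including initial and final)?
13

Values of z at each step:
Initial: z = 1
After step 1: z = 6
After step 2: z = 6
After step 3: z = 0
Sum = 1 + 6 + 6 + 0 = 13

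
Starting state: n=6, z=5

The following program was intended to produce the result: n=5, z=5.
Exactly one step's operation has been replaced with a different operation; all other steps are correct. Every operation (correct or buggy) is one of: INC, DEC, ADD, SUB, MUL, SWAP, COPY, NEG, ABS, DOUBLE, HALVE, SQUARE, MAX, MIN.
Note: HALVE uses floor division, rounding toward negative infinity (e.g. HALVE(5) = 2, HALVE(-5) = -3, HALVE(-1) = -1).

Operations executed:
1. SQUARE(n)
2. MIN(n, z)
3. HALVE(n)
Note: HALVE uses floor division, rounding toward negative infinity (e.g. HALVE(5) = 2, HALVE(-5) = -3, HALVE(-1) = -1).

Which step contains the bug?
Step 3

Trace with buggy code:
Initial: n=6, z=5
After step 1: n=36, z=5
After step 2: n=5, z=5
After step 3: n=2, z=5
Actual final n=2, z=5 ≠ expected n=5, z=5.
Step 3 is the only position where a single-operation replacement can produce the expected result.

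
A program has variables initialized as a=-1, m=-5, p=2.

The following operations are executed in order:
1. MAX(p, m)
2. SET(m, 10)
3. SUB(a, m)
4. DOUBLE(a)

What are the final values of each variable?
{a: -22, m: 10, p: 2}

Step-by-step execution:
Initial: a=-1, m=-5, p=2
After step 1 (MAX(p, m)): a=-1, m=-5, p=2
After step 2 (SET(m, 10)): a=-1, m=10, p=2
After step 3 (SUB(a, m)): a=-11, m=10, p=2
After step 4 (DOUBLE(a)): a=-22, m=10, p=2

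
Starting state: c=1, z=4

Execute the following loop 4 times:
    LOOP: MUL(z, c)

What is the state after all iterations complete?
c=1, z=4

Iteration trace:
Start: c=1, z=4
After iteration 1: c=1, z=4
After iteration 2: c=1, z=4
After iteration 3: c=1, z=4
After iteration 4: c=1, z=4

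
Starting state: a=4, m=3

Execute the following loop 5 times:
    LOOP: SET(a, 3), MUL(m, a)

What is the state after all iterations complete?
a=3, m=729

Iteration trace:
Start: a=4, m=3
After iteration 1: a=3, m=9
After iteration 2: a=3, m=27
After iteration 3: a=3, m=81
After iteration 4: a=3, m=243
After iteration 5: a=3, m=729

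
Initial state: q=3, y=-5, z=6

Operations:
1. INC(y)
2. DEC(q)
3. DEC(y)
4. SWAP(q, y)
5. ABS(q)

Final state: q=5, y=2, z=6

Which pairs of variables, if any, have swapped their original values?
None

Comparing initial and final values:
z: 6 → 6
y: -5 → 2
q: 3 → 5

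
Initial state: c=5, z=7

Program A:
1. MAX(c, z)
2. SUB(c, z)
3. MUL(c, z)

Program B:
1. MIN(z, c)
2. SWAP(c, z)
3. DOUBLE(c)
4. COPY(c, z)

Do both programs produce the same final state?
No

Program A final state: c=0, z=7
Program B final state: c=5, z=5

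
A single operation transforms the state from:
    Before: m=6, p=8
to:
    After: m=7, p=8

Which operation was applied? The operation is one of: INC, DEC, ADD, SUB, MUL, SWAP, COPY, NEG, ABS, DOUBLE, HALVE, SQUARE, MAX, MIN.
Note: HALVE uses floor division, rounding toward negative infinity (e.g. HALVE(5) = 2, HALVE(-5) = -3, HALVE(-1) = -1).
INC(m)

Analyzing the change:
Before: m=6, p=8
After: m=7, p=8
Variable m changed from 6 to 7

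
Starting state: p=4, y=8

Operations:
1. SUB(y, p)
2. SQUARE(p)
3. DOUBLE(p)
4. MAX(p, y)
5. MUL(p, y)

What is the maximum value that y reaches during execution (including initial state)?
8

Values of y at each step:
Initial: y = 8 ← maximum
After step 1: y = 4
After step 2: y = 4
After step 3: y = 4
After step 4: y = 4
After step 5: y = 4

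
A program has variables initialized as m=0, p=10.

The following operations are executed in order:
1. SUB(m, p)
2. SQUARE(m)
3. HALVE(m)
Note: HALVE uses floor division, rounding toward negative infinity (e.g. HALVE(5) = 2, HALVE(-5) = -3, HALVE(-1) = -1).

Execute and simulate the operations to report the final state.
{m: 50, p: 10}

Step-by-step execution:
Initial: m=0, p=10
After step 1 (SUB(m, p)): m=-10, p=10
After step 2 (SQUARE(m)): m=100, p=10
After step 3 (HALVE(m)): m=50, p=10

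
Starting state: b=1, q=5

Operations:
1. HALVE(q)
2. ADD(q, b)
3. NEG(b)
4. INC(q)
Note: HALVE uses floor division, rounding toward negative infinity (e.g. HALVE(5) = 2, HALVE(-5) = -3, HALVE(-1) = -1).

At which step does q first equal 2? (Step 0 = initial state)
Step 1

Tracing q:
Initial: q = 5
After step 1: q = 2 ← first occurrence
After step 2: q = 3
After step 3: q = 3
After step 4: q = 4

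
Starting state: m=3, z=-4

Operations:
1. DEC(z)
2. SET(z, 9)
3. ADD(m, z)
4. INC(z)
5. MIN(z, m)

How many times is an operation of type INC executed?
1

Counting INC operations:
Step 4: INC(z) ← INC
Total: 1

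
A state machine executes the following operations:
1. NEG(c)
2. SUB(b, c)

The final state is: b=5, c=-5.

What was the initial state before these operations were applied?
b=0, c=5

Working backwards:
Final state: b=5, c=-5
Before step 2 (SUB(b, c)): b=0, c=-5
Before step 1 (NEG(c)): b=0, c=5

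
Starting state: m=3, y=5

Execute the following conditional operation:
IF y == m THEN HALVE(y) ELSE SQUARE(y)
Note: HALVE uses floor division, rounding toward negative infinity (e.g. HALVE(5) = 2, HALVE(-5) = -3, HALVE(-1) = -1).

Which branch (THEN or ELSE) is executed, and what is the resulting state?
Branch: ELSE, Final state: m=3, y=25

Evaluating condition: y == m
y = 5, m = 3
Condition is False, so ELSE branch executes
After SQUARE(y): m=3, y=25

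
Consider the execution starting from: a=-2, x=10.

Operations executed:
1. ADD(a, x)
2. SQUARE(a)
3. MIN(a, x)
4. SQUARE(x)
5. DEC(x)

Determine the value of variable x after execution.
x = 99

Tracing execution:
Step 1: ADD(a, x) → x = 10
Step 2: SQUARE(a) → x = 10
Step 3: MIN(a, x) → x = 10
Step 4: SQUARE(x) → x = 100
Step 5: DEC(x) → x = 99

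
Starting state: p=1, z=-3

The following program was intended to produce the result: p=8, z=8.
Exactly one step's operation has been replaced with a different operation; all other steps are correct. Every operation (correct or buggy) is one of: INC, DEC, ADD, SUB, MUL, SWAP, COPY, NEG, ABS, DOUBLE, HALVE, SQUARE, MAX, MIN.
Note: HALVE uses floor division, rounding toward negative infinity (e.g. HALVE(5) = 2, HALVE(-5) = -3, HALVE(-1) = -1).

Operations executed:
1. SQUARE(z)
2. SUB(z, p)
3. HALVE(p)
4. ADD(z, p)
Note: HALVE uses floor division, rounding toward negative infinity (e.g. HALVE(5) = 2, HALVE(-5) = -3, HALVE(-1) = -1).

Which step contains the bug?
Step 4

Trace with buggy code:
Initial: p=1, z=-3
After step 1: p=1, z=9
After step 2: p=1, z=8
After step 3: p=0, z=8
After step 4: p=0, z=8
Actual final p=0, z=8 ≠ expected p=8, z=8.
Step 4 is the only position where a single-operation replacement can produce the expected result.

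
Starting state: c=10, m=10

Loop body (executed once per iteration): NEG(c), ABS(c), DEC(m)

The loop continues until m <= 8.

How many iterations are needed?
2

Tracing iterations:
Initial: c=10, m=10
After iteration 1: c=10, m=9
After iteration 2: c=10, m=8
m <= 8 now holds, so the loop exits after 2 iterations.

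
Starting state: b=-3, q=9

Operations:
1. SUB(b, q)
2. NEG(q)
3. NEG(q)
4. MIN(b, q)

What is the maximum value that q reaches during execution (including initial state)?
9

Values of q at each step:
Initial: q = 9 ← maximum
After step 1: q = 9
After step 2: q = -9
After step 3: q = 9
After step 4: q = 9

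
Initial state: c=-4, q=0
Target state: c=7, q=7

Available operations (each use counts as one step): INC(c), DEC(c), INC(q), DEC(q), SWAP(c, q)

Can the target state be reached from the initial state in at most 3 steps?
No

The target state cannot be reached within 3 steps.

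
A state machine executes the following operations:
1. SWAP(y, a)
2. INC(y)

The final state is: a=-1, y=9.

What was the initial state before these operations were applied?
a=8, y=-1

Working backwards:
Final state: a=-1, y=9
Before step 2 (INC(y)): a=-1, y=8
Before step 1 (SWAP(y, a)): a=8, y=-1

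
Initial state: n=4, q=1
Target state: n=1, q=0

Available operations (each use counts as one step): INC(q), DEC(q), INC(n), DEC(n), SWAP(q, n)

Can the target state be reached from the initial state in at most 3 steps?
No

The target state cannot be reached within 3 steps.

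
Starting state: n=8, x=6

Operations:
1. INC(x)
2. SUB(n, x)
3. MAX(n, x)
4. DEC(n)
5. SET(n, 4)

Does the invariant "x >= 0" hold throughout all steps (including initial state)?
Yes

The invariant holds at every step.

State at each step:
Initial: n=8, x=6
After step 1: n=8, x=7
After step 2: n=1, x=7
After step 3: n=7, x=7
After step 4: n=6, x=7
After step 5: n=4, x=7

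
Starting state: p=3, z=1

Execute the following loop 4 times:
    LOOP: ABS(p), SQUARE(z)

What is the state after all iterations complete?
p=3, z=1

Iteration trace:
Start: p=3, z=1
After iteration 1: p=3, z=1
After iteration 2: p=3, z=1
After iteration 3: p=3, z=1
After iteration 4: p=3, z=1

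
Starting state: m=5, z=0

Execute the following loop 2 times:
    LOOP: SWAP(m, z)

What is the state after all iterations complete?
m=5, z=0

Iteration trace:
Start: m=5, z=0
After iteration 1: m=0, z=5
After iteration 2: m=5, z=0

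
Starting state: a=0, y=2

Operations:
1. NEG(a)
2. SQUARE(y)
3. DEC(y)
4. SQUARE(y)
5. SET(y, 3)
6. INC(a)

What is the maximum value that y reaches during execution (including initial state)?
9

Values of y at each step:
Initial: y = 2
After step 1: y = 2
After step 2: y = 4
After step 3: y = 3
After step 4: y = 9 ← maximum
After step 5: y = 3
After step 6: y = 3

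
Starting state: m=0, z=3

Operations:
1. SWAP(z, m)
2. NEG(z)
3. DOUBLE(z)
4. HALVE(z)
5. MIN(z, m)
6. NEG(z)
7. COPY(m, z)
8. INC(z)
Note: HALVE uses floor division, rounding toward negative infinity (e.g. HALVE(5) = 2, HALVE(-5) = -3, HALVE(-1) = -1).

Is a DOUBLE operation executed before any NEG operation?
No

First DOUBLE: step 3
First NEG: step 2
Since 3 > 2, NEG comes first.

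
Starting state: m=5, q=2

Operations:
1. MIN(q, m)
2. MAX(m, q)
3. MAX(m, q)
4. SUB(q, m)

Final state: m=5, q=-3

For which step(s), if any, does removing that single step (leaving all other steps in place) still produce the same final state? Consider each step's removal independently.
Step(s) 1, 2, 3

Testing removal of each single step:
Without step 1: final = m=5, q=-3 (same)
Without step 2: final = m=5, q=-3 (same)
Without step 3: final = m=5, q=-3 (same)
Without step 4: final = m=5, q=2 (different)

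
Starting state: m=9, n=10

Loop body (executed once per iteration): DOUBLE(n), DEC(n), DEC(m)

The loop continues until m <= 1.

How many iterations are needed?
8

Tracing iterations:
Initial: m=9, n=10
After iteration 1: m=8, n=19
After iteration 2: m=7, n=37
After iteration 3: m=6, n=73
After iteration 4: m=5, n=145
After iteration 5: m=4, n=289
After iteration 6: m=3, n=577
After iteration 7: m=2, n=1153
After iteration 8: m=1, n=2305
m <= 1 now holds, so the loop exits after 8 iterations.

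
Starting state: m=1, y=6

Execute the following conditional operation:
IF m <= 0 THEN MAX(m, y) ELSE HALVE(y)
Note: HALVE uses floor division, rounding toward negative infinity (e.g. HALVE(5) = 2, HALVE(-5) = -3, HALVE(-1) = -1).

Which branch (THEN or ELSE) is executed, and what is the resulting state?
Branch: ELSE, Final state: m=1, y=3

Evaluating condition: m <= 0
m = 1
Condition is False, so ELSE branch executes
After HALVE(y): m=1, y=3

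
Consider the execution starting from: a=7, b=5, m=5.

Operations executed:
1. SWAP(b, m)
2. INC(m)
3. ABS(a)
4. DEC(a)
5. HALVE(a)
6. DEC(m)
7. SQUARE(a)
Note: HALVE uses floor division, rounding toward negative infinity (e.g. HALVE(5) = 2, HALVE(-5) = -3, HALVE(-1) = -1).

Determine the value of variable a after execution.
a = 9

Tracing execution:
Step 1: SWAP(b, m) → a = 7
Step 2: INC(m) → a = 7
Step 3: ABS(a) → a = 7
Step 4: DEC(a) → a = 6
Step 5: HALVE(a) → a = 3
Step 6: DEC(m) → a = 3
Step 7: SQUARE(a) → a = 9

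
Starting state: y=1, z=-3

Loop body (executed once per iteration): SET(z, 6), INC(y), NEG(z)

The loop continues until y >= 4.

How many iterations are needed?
3

Tracing iterations:
Initial: y=1, z=-3
After iteration 1: y=2, z=-6
After iteration 2: y=3, z=-6
After iteration 3: y=4, z=-6
y >= 4 now holds, so the loop exits after 3 iterations.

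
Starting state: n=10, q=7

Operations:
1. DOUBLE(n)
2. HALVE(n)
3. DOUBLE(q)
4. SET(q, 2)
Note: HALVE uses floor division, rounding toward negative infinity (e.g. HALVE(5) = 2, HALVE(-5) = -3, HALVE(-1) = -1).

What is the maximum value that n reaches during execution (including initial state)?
20

Values of n at each step:
Initial: n = 10
After step 1: n = 20 ← maximum
After step 2: n = 10
After step 3: n = 10
After step 4: n = 10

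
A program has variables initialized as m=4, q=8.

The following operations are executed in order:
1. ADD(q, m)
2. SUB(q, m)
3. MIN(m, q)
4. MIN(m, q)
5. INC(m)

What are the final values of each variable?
{m: 5, q: 8}

Step-by-step execution:
Initial: m=4, q=8
After step 1 (ADD(q, m)): m=4, q=12
After step 2 (SUB(q, m)): m=4, q=8
After step 3 (MIN(m, q)): m=4, q=8
After step 4 (MIN(m, q)): m=4, q=8
After step 5 (INC(m)): m=5, q=8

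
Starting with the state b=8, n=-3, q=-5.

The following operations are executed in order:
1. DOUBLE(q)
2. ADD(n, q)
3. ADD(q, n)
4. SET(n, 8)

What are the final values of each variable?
{b: 8, n: 8, q: -23}

Step-by-step execution:
Initial: b=8, n=-3, q=-5
After step 1 (DOUBLE(q)): b=8, n=-3, q=-10
After step 2 (ADD(n, q)): b=8, n=-13, q=-10
After step 3 (ADD(q, n)): b=8, n=-13, q=-23
After step 4 (SET(n, 8)): b=8, n=8, q=-23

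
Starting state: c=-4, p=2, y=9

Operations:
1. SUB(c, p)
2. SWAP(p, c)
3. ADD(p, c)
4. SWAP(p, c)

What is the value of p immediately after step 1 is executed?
p = 2

Tracing p through execution:
Initial: p = 2
After step 1 (SUB(c, p)): p = 2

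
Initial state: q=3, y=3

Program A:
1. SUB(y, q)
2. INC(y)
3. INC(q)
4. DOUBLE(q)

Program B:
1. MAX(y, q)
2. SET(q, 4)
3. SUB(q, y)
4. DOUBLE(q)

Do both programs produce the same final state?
No

Program A final state: q=8, y=1
Program B final state: q=2, y=3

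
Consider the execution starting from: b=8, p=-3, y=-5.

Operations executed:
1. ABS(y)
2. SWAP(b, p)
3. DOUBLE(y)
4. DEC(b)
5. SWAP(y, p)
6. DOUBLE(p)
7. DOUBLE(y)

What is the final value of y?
y = 16

Tracing execution:
Step 1: ABS(y) → y = 5
Step 2: SWAP(b, p) → y = 5
Step 3: DOUBLE(y) → y = 10
Step 4: DEC(b) → y = 10
Step 5: SWAP(y, p) → y = 8
Step 6: DOUBLE(p) → y = 8
Step 7: DOUBLE(y) → y = 16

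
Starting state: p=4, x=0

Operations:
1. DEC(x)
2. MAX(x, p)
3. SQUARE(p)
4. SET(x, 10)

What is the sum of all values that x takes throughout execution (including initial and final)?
17

Values of x at each step:
Initial: x = 0
After step 1: x = -1
After step 2: x = 4
After step 3: x = 4
After step 4: x = 10
Sum = 0 + -1 + 4 + 4 + 10 = 17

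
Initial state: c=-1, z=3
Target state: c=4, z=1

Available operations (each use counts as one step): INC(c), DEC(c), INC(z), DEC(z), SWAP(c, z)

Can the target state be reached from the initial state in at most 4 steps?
Yes

Path (4 steps): INC(c) → INC(c) → INC(z) → SWAP(c, z)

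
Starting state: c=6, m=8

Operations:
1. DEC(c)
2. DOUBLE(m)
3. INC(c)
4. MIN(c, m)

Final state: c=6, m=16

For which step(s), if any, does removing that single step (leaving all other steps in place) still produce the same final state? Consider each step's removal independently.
Step(s) 4

Testing removal of each single step:
Without step 1: final = c=7, m=16 (different)
Without step 2: final = c=6, m=8 (different)
Without step 3: final = c=5, m=16 (different)
Without step 4: final = c=6, m=16 (same)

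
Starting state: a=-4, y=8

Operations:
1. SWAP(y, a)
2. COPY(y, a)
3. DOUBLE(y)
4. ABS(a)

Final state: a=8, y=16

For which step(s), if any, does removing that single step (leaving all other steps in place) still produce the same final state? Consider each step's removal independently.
Step(s) 4

Testing removal of each single step:
Without step 1: final = a=4, y=-8 (different)
Without step 2: final = a=8, y=-8 (different)
Without step 3: final = a=8, y=8 (different)
Without step 4: final = a=8, y=16 (same)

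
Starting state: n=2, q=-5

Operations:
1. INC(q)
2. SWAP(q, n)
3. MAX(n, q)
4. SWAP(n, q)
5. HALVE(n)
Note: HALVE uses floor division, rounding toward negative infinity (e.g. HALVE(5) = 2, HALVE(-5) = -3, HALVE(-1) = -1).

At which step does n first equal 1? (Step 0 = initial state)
Step 5

Tracing n:
Initial: n = 2
After step 1: n = 2
After step 2: n = -4
After step 3: n = 2
After step 4: n = 2
After step 5: n = 1 ← first occurrence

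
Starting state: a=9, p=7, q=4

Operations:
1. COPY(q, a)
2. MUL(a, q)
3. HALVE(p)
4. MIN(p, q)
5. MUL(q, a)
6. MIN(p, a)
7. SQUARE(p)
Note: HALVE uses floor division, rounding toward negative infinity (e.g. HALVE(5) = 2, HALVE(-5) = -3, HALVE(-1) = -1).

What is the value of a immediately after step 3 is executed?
a = 81

Tracing a through execution:
Initial: a = 9
After step 1 (COPY(q, a)): a = 9
After step 2 (MUL(a, q)): a = 81
After step 3 (HALVE(p)): a = 81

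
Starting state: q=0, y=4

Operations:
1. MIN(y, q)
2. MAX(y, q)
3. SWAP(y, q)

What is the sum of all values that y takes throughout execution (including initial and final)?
4

Values of y at each step:
Initial: y = 4
After step 1: y = 0
After step 2: y = 0
After step 3: y = 0
Sum = 4 + 0 + 0 + 0 = 4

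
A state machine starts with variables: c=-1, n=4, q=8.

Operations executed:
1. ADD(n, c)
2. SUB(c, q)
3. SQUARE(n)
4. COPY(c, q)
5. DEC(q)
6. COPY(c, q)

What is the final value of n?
n = 9

Tracing execution:
Step 1: ADD(n, c) → n = 3
Step 2: SUB(c, q) → n = 3
Step 3: SQUARE(n) → n = 9
Step 4: COPY(c, q) → n = 9
Step 5: DEC(q) → n = 9
Step 6: COPY(c, q) → n = 9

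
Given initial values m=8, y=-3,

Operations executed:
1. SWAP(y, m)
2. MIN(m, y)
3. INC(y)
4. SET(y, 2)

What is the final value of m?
m = -3

Tracing execution:
Step 1: SWAP(y, m) → m = -3
Step 2: MIN(m, y) → m = -3
Step 3: INC(y) → m = -3
Step 4: SET(y, 2) → m = -3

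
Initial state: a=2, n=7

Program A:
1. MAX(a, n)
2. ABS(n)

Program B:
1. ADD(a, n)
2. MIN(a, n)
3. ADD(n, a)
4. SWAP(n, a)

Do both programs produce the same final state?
No

Program A final state: a=7, n=7
Program B final state: a=14, n=7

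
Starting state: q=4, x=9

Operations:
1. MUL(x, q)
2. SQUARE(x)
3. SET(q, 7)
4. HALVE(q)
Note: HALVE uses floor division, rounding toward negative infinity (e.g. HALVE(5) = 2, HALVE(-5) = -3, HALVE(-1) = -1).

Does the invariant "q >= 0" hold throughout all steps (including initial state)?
Yes

The invariant holds at every step.

State at each step:
Initial: q=4, x=9
After step 1: q=4, x=36
After step 2: q=4, x=1296
After step 3: q=7, x=1296
After step 4: q=3, x=1296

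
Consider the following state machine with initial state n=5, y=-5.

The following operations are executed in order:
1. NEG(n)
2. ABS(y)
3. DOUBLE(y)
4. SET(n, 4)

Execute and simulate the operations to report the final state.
{n: 4, y: 10}

Step-by-step execution:
Initial: n=5, y=-5
After step 1 (NEG(n)): n=-5, y=-5
After step 2 (ABS(y)): n=-5, y=5
After step 3 (DOUBLE(y)): n=-5, y=10
After step 4 (SET(n, 4)): n=4, y=10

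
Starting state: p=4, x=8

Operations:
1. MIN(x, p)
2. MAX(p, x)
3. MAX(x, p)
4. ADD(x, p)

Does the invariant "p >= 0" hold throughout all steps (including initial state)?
Yes

The invariant holds at every step.

State at each step:
Initial: p=4, x=8
After step 1: p=4, x=4
After step 2: p=4, x=4
After step 3: p=4, x=4
After step 4: p=4, x=8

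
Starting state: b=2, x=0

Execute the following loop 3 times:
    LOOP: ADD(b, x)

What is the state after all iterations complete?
b=2, x=0

Iteration trace:
Start: b=2, x=0
After iteration 1: b=2, x=0
After iteration 2: b=2, x=0
After iteration 3: b=2, x=0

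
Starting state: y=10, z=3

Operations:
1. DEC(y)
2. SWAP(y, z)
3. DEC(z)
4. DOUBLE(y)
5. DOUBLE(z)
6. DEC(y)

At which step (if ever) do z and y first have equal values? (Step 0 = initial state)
Never

z and y never become equal during execution.

Comparing values at each step:
Initial: z=3, y=10
After step 1: z=3, y=9
After step 2: z=9, y=3
After step 3: z=8, y=3
After step 4: z=8, y=6
After step 5: z=16, y=6
After step 6: z=16, y=5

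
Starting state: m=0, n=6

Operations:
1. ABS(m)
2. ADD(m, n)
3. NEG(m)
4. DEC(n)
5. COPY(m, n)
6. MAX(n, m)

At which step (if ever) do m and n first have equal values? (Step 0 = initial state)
Step 2

m and n first become equal after step 2.

Comparing values at each step:
Initial: m=0, n=6
After step 1: m=0, n=6
After step 2: m=6, n=6 ← equal!
After step 3: m=-6, n=6
After step 4: m=-6, n=5
After step 5: m=5, n=5 ← equal!
After step 6: m=5, n=5 ← equal!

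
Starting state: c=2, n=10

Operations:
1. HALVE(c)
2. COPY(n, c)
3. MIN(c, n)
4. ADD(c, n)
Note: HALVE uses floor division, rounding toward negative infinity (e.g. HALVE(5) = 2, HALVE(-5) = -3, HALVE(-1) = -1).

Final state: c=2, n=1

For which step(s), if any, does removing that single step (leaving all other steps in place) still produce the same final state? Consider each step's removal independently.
Step(s) 3

Testing removal of each single step:
Without step 1: final = c=4, n=2 (different)
Without step 2: final = c=11, n=10 (different)
Without step 3: final = c=2, n=1 (same)
Without step 4: final = c=1, n=1 (different)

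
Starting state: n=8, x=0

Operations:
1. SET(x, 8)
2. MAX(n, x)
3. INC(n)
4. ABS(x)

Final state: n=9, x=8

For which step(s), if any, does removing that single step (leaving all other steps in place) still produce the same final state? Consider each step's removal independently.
Step(s) 2, 4

Testing removal of each single step:
Without step 1: final = n=9, x=0 (different)
Without step 2: final = n=9, x=8 (same)
Without step 3: final = n=8, x=8 (different)
Without step 4: final = n=9, x=8 (same)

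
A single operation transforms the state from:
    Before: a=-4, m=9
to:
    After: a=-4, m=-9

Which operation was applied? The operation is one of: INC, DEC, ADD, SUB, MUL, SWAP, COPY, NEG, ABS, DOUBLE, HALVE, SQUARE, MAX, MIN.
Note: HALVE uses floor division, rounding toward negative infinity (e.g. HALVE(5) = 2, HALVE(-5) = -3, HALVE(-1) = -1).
NEG(m)

Analyzing the change:
Before: a=-4, m=9
After: a=-4, m=-9
Variable m changed from 9 to -9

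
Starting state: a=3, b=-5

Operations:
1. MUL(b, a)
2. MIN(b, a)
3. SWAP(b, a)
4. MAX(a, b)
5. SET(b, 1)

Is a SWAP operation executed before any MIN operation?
No

First SWAP: step 3
First MIN: step 2
Since 3 > 2, MIN comes first.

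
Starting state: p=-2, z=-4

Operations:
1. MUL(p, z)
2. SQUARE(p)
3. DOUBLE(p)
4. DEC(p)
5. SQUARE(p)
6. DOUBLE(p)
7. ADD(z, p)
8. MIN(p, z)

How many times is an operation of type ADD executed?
1

Counting ADD operations:
Step 7: ADD(z, p) ← ADD
Total: 1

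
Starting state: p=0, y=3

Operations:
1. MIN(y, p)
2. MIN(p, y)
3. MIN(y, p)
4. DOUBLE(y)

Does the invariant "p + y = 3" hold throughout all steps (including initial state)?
No, violated after step 1

The invariant is violated after step 1.

State at each step:
Initial: p=0, y=3
After step 1: p=0, y=0
After step 2: p=0, y=0
After step 3: p=0, y=0
After step 4: p=0, y=0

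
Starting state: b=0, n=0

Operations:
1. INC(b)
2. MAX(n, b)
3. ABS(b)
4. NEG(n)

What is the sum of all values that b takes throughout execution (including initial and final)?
4

Values of b at each step:
Initial: b = 0
After step 1: b = 1
After step 2: b = 1
After step 3: b = 1
After step 4: b = 1
Sum = 0 + 1 + 1 + 1 + 1 = 4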